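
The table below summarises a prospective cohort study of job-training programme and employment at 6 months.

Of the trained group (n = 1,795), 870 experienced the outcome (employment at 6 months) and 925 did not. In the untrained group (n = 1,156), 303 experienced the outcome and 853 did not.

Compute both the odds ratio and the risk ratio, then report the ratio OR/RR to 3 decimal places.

From the description: a = 870, b = 925, c = 303, d = 853.
OR = (870·853)/(925·303) = 742110/280275 = 2.64779
Risk in exposed = 870/1795 = 0.48468; risk in unexposed = 303/1156 = 0.26211; RR = 1.84914
OR/RR = 2.64779 / 1.84914 = 1.43190
The outcome is not rare, so the OR lies further from 1 than the RR.

1.432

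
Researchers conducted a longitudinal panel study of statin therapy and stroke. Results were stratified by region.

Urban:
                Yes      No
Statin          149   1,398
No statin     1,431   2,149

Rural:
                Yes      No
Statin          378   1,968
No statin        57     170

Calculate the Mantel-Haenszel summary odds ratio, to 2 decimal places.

0.20

OR_MH = Σ(aᵢdᵢ/nᵢ) / Σ(bᵢcᵢ/nᵢ), where nᵢ is the stratum total.
Stratum 1 (Urban): n = 5127; a·d/n = 149·2149/5127 = 62.4539; b·c/n = 1398·1431/5127 = 390.1966
Stratum 2 (Rural): n = 2573; a·d/n = 378·170/2573 = 24.9747; b·c/n = 1968·57/2573 = 43.5974
OR_MH = (62.4539 + 24.9747) / (390.1966 + 43.5974) = 87.4286 / 433.7940 = 0.20154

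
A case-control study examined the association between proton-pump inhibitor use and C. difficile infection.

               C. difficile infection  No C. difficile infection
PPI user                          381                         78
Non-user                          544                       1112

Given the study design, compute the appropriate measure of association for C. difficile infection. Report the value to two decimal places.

Cells: a = 381, b = 78, c = 544, d = 1112.
This is a case-control study: participants were sampled on outcome status, so risks in the source population cannot be estimated directly — relative risk is not valid here. The odds ratio is the appropriate measure.
OR = (a·d)/(b·c) = (381 × 1112) / (78 × 544) = 423672 / 42432 = 9.98473

9.98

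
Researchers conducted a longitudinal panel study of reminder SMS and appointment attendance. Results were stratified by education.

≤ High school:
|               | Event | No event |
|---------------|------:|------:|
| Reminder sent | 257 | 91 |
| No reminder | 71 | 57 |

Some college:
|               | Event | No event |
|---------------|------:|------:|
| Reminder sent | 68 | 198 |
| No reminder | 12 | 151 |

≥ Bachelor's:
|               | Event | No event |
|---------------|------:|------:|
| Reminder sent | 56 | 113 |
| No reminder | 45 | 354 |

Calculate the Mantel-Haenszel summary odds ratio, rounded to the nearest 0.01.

3.19

OR_MH = Σ(aᵢdᵢ/nᵢ) / Σ(bᵢcᵢ/nᵢ), where nᵢ is the stratum total.
Stratum 1 (≤ High school): n = 476; a·d/n = 257·57/476 = 30.7752; b·c/n = 91·71/476 = 13.5735
Stratum 2 (Some college): n = 429; a·d/n = 68·151/429 = 23.9347; b·c/n = 198·12/429 = 5.5385
Stratum 3 (≥ Bachelor's): n = 568; a·d/n = 56·354/568 = 34.9014; b·c/n = 113·45/568 = 8.9525
OR_MH = (30.7752 + 23.9347 + 34.9014) / (13.5735 + 5.5385 + 8.9525) = 89.6114 / 28.0645 = 3.19305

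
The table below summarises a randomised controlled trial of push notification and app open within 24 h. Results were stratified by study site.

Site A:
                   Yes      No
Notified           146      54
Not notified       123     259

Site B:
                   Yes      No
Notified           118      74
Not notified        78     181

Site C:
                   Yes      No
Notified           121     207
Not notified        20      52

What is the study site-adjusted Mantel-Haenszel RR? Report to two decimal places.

2.02

RR_MH = Σ(aᵢ·n₀ᵢ/nᵢ) / Σ(cᵢ·n₁ᵢ/nᵢ), with n₁ᵢ = aᵢ+bᵢ (exposed), n₀ᵢ = cᵢ+dᵢ (unexposed), nᵢ = n₁ᵢ+n₀ᵢ.
Stratum 1 (Site A): n₁ = 200, n₀ = 382, n = 582; a·n₀/n = 146·382/582 = 95.8282; c·n₁/n = 123·200/582 = 42.2680
Stratum 2 (Site B): n₁ = 192, n₀ = 259, n = 451; a·n₀/n = 118·259/451 = 67.7650; c·n₁/n = 78·192/451 = 33.2062
Stratum 3 (Site C): n₁ = 328, n₀ = 72, n = 400; a·n₀/n = 121·72/400 = 21.7800; c·n₁/n = 20·328/400 = 16.4000
RR_MH = (95.8282 + 67.7650 + 21.7800) / (42.2680 + 33.2062 + 16.4000) = 185.3731 / 91.8742 = 2.01768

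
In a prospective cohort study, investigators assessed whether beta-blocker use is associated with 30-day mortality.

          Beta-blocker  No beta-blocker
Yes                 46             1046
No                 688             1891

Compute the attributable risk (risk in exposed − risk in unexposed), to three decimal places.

Reading the table with exposure as columns: a = 46 (Beta-blocker, case), b = 688 (Beta-blocker, non-case), c = 1046 (No beta-blocker, case), d = 1891.
Risk in exposed = 46/734 = 0.062670; risk in unexposed = 1046/2937 = 0.356146.
Risk difference = 0.062670 − 0.356146 = -0.293475

-0.293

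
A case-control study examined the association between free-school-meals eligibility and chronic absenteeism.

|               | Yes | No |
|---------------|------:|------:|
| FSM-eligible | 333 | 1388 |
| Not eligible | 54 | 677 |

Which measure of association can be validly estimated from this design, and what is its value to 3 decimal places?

3.008

Cells: a = 333, b = 1388, c = 54, d = 677.
This is a case-control study: participants were sampled on outcome status, so risks in the source population cannot be estimated directly — relative risk is not valid here. The odds ratio is the appropriate measure.
OR = (a·d)/(b·c) = (333 × 677) / (1388 × 54) = 225441 / 74952 = 3.00780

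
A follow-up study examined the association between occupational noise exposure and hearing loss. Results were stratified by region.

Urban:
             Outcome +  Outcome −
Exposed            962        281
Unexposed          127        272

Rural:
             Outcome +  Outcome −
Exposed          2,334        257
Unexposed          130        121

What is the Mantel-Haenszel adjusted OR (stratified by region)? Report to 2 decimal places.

OR_MH = Σ(aᵢdᵢ/nᵢ) / Σ(bᵢcᵢ/nᵢ), where nᵢ is the stratum total.
Stratum 1 (Urban): n = 1642; a·d/n = 962·272/1642 = 159.3569; b·c/n = 281·127/1642 = 21.7339
Stratum 2 (Rural): n = 2842; a·d/n = 2334·121/2842 = 99.3716; b·c/n = 257·130/2842 = 11.7558
OR_MH = (159.3569 + 99.3716) / (21.7339 + 11.7558) = 258.7285 / 33.4897 = 7.72562

7.73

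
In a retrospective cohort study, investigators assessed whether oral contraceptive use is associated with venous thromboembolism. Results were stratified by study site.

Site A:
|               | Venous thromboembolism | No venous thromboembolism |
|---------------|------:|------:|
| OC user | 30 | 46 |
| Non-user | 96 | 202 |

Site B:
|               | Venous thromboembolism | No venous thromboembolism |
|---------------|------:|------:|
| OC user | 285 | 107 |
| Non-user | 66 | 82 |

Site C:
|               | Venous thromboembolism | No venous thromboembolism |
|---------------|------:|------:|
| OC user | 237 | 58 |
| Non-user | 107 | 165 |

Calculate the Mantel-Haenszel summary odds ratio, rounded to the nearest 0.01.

3.58

OR_MH = Σ(aᵢdᵢ/nᵢ) / Σ(bᵢcᵢ/nᵢ), where nᵢ is the stratum total.
Stratum 1 (Site A): n = 374; a·d/n = 30·202/374 = 16.2032; b·c/n = 46·96/374 = 11.8075
Stratum 2 (Site B): n = 540; a·d/n = 285·82/540 = 43.2778; b·c/n = 107·66/540 = 13.0778
Stratum 3 (Site C): n = 567; a·d/n = 237·165/567 = 68.9683; b·c/n = 58·107/567 = 10.9453
OR_MH = (16.2032 + 43.2778 + 68.9683) / (11.8075 + 13.0778 + 10.9453) = 128.4492 / 35.8306 = 3.58490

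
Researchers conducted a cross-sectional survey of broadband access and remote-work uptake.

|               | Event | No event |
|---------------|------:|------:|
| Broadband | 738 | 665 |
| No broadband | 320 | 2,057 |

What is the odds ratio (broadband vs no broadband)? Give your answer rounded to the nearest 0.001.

Cells: a = 738, b = 665, c = 320, d = 2057.
OR = (a·d)/(b·c) = (738 × 2057) / (665 × 320) = 1518066 / 212800 = 7.13377
The odds of remote-work uptake are about 7.13 times as high in the broadband group.

7.134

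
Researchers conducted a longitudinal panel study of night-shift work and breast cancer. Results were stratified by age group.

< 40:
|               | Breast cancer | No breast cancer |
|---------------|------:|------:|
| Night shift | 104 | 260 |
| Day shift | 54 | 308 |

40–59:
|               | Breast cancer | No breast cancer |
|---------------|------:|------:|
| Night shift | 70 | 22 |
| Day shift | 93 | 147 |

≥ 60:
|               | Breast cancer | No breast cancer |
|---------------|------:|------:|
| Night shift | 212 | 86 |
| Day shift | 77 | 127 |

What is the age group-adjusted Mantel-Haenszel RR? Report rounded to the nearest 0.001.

RR_MH = Σ(aᵢ·n₀ᵢ/nᵢ) / Σ(cᵢ·n₁ᵢ/nᵢ), with n₁ᵢ = aᵢ+bᵢ (exposed), n₀ᵢ = cᵢ+dᵢ (unexposed), nᵢ = n₁ᵢ+n₀ᵢ.
Stratum 1 (< 40): n₁ = 364, n₀ = 362, n = 726; a·n₀/n = 104·362/726 = 51.8567; c·n₁/n = 54·364/726 = 27.0744
Stratum 2 (40–59): n₁ = 92, n₀ = 240, n = 332; a·n₀/n = 70·240/332 = 50.6024; c·n₁/n = 93·92/332 = 25.7711
Stratum 3 (≥ 60): n₁ = 298, n₀ = 204, n = 502; a·n₀/n = 212·204/502 = 86.1514; c·n₁/n = 77·298/502 = 45.7092
RR_MH = (51.8567 + 50.6024 + 86.1514) / (27.0744 + 25.7711 + 45.7092) = 188.6106 / 98.5546 = 1.91377

1.914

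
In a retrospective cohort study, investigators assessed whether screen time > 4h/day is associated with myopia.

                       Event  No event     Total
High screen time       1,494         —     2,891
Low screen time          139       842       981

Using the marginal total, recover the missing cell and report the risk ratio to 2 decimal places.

The missing cell is in the exposed row: 2891 − 1494 = 1397.
So a = 1494, b = 1397, c = 139, d = 842.
RR = [a/(a+b)] / [c/(c+d)] = (1494/2891) / (139/981) = 0.51678/0.14169 = 3.64718

3.65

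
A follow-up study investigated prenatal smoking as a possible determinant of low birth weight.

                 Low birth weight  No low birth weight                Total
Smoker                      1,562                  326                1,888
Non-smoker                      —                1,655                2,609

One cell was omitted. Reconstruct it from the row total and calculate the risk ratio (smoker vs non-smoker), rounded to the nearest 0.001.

The missing cell is in the unexposed row: 2609 − 1655 = 954.
So a = 1562, b = 326, c = 954, d = 1655.
RR = [a/(a+b)] / [c/(c+d)] = (1562/1888) / (954/2609) = 0.82733/0.36566 = 2.26258

2.263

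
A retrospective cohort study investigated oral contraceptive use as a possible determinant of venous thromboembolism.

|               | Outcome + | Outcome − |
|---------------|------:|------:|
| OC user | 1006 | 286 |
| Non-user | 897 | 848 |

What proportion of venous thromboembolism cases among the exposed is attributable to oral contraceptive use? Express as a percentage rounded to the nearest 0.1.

Cells: a = 1006, b = 286, c = 897, d = 848.
Risk in exposed = 1006/1292 = 0.77864; risk in unexposed = 897/1745 = 0.51404.
RR = 0.77864/0.51404 = 1.51474
AR% = (RR − 1)/RR × 100 = (1.51474 − 1)/1.51474 × 100 = 33.9821%

34.0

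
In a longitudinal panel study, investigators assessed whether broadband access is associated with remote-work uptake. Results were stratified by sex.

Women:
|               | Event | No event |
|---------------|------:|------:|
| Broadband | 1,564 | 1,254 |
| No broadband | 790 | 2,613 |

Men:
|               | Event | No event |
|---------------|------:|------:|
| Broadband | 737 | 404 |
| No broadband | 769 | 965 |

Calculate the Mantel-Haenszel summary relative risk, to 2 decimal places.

RR_MH = Σ(aᵢ·n₀ᵢ/nᵢ) / Σ(cᵢ·n₁ᵢ/nᵢ), with n₁ᵢ = aᵢ+bᵢ (exposed), n₀ᵢ = cᵢ+dᵢ (unexposed), nᵢ = n₁ᵢ+n₀ᵢ.
Stratum 1 (Women): n₁ = 2818, n₀ = 3403, n = 6221; a·n₀/n = 1564·3403/6221 = 855.5364; c·n₁/n = 790·2818/6221 = 357.8557
Stratum 2 (Men): n₁ = 1141, n₀ = 1734, n = 2875; a·n₀/n = 737·1734/2875 = 444.5071; c·n₁/n = 769·1141/2875 = 305.1927
RR_MH = (855.5364 + 444.5071) / (357.8557 + 305.1927) = 1300.0435 / 663.0483 = 1.96071

1.96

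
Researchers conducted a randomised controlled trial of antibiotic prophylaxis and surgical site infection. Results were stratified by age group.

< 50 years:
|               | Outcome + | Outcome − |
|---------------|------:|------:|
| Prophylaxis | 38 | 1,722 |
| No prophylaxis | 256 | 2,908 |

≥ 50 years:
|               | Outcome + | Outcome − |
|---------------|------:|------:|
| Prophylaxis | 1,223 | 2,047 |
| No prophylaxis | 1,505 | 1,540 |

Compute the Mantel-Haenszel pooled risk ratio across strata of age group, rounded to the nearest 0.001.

RR_MH = Σ(aᵢ·n₀ᵢ/nᵢ) / Σ(cᵢ·n₁ᵢ/nᵢ), with n₁ᵢ = aᵢ+bᵢ (exposed), n₀ᵢ = cᵢ+dᵢ (unexposed), nᵢ = n₁ᵢ+n₀ᵢ.
Stratum 1 (< 50 years): n₁ = 1760, n₀ = 3164, n = 4924; a·n₀/n = 38·3164/4924 = 24.4175; c·n₁/n = 256·1760/4924 = 91.5028
Stratum 2 (≥ 50 years): n₁ = 3270, n₀ = 3045, n = 6315; a·n₀/n = 1223·3045/6315 = 589.7126; c·n₁/n = 1505·3270/6315 = 779.3112
RR_MH = (24.4175 + 589.7126) / (91.5028 + 779.3112) = 614.1301 / 870.8140 = 0.70524

0.705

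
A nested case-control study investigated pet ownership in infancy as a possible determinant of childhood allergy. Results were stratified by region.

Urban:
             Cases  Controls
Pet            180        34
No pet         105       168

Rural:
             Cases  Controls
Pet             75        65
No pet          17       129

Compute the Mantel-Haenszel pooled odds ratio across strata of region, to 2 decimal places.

OR_MH = Σ(aᵢdᵢ/nᵢ) / Σ(bᵢcᵢ/nᵢ), where nᵢ is the stratum total.
Stratum 1 (Urban): n = 487; a·d/n = 180·168/487 = 62.0945; b·c/n = 34·105/487 = 7.3306
Stratum 2 (Rural): n = 286; a·d/n = 75·129/286 = 33.8287; b·c/n = 65·17/286 = 3.8636
OR_MH = (62.0945 + 33.8287) / (7.3306 + 3.8636) = 95.9231 / 11.1942 = 8.56898

8.57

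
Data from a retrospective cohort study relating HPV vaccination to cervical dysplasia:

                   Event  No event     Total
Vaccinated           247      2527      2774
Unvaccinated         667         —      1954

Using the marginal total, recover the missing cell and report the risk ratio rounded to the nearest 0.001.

The missing cell is in the unexposed row: 1954 − 667 = 1287.
So a = 247, b = 2527, c = 667, d = 1287.
RR = [a/(a+b)] / [c/(c+d)] = (247/2774) / (667/1954) = 0.08904/0.34135 = 0.26085

0.261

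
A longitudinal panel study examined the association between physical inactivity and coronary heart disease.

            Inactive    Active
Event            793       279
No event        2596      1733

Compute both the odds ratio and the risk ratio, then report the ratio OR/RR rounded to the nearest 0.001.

Reading the table with exposure as columns: a = 793 (Inactive, case), b = 2596 (Inactive, non-case), c = 279 (Active, case), d = 1733.
OR = (793·1733)/(2596·279) = 1374269/724284 = 1.89742
Risk in exposed = 793/3389 = 0.23399; risk in unexposed = 279/2012 = 0.13867; RR = 1.68743
OR/RR = 1.89742 / 1.68743 = 1.12444
The outcome is not rare, so the OR lies further from 1 than the RR.

1.124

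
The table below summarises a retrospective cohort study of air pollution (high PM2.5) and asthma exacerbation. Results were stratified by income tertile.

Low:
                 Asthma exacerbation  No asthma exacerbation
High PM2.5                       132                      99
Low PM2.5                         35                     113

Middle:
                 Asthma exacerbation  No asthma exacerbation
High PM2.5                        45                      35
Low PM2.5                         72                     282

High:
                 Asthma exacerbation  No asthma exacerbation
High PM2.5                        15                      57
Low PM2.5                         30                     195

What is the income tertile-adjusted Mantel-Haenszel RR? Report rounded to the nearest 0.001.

2.379

RR_MH = Σ(aᵢ·n₀ᵢ/nᵢ) / Σ(cᵢ·n₁ᵢ/nᵢ), with n₁ᵢ = aᵢ+bᵢ (exposed), n₀ᵢ = cᵢ+dᵢ (unexposed), nᵢ = n₁ᵢ+n₀ᵢ.
Stratum 1 (Low): n₁ = 231, n₀ = 148, n = 379; a·n₀/n = 132·148/379 = 51.5462; c·n₁/n = 35·231/379 = 21.3325
Stratum 2 (Middle): n₁ = 80, n₀ = 354, n = 434; a·n₀/n = 45·354/434 = 36.7051; c·n₁/n = 72·80/434 = 13.2719
Stratum 3 (High): n₁ = 72, n₀ = 225, n = 297; a·n₀/n = 15·225/297 = 11.3636; c·n₁/n = 30·72/297 = 7.2727
RR_MH = (51.5462 + 36.7051 + 11.3636) / (21.3325 + 13.2719 + 7.2727) = 99.6149 / 41.8771 = 2.37875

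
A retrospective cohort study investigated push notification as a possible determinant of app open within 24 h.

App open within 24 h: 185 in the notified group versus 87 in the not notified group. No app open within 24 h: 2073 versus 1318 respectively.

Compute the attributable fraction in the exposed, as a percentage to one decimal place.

24.4

From the description: a = 185, b = 2073, c = 87, d = 1318.
Risk in exposed = 185/2258 = 0.08193; risk in unexposed = 87/1405 = 0.06192.
RR = 0.08193/0.06192 = 1.32314
AR% = (RR − 1)/RR × 100 = (1.32314 − 1)/1.32314 × 100 = 24.4220%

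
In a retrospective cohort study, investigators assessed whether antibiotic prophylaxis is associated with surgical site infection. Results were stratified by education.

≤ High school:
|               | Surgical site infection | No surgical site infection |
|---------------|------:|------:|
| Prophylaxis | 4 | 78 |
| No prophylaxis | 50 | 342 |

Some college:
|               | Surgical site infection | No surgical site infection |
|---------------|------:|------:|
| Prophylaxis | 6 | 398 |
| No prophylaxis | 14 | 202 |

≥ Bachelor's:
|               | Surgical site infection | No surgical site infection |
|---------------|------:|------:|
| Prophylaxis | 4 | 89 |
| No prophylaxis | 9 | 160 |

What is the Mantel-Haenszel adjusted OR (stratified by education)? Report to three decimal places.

0.359

OR_MH = Σ(aᵢdᵢ/nᵢ) / Σ(bᵢcᵢ/nᵢ), where nᵢ is the stratum total.
Stratum 1 (≤ High school): n = 474; a·d/n = 4·342/474 = 2.8861; b·c/n = 78·50/474 = 8.2278
Stratum 2 (Some college): n = 620; a·d/n = 6·202/620 = 1.9548; b·c/n = 398·14/620 = 8.9871
Stratum 3 (≥ Bachelor's): n = 262; a·d/n = 4·160/262 = 2.4427; b·c/n = 89·9/262 = 3.0573
OR_MH = (2.8861 + 1.9548 + 2.4427) / (8.2278 + 8.9871 + 3.0573) = 7.2837 / 20.2722 = 0.35929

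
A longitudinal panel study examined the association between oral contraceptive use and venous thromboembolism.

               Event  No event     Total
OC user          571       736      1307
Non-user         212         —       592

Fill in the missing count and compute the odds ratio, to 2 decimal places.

The missing cell is in the unexposed row: 592 − 212 = 380.
So a = 571, b = 736, c = 212, d = 380.
OR = (a·d)/(b·c) = (571 × 380) / (736 × 212) = 216980 / 156032 = 1.39061

1.39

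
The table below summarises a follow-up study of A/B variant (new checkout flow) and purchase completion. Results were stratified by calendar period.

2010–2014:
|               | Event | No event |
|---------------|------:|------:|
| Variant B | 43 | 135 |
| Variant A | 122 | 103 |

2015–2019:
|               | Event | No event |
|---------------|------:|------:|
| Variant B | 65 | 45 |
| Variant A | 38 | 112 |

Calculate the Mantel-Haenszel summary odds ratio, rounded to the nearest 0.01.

OR_MH = Σ(aᵢdᵢ/nᵢ) / Σ(bᵢcᵢ/nᵢ), where nᵢ is the stratum total.
Stratum 1 (2010–2014): n = 403; a·d/n = 43·103/403 = 10.9901; b·c/n = 135·122/403 = 40.8685
Stratum 2 (2015–2019): n = 260; a·d/n = 65·112/260 = 28.0000; b·c/n = 45·38/260 = 6.5769
OR_MH = (10.9901 + 28.0000) / (40.8685 + 6.5769) = 38.9901 / 47.4454 = 0.82179

0.82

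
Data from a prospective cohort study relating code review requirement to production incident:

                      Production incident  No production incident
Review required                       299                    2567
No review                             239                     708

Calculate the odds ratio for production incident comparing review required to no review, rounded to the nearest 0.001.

Cells: a = 299, b = 2567, c = 239, d = 708.
OR = (a·d)/(b·c) = (299 × 708) / (2567 × 239) = 211692 / 613513 = 0.34505
Exposure is associated with lower odds of production incident (OR = 0.35 < 1).

0.345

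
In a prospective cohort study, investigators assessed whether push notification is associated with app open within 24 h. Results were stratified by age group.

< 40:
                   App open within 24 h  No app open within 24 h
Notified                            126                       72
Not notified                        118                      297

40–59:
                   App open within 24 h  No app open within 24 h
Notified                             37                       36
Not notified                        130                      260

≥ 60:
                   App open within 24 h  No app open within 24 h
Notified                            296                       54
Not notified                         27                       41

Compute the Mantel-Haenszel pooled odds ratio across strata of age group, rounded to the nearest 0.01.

OR_MH = Σ(aᵢdᵢ/nᵢ) / Σ(bᵢcᵢ/nᵢ), where nᵢ is the stratum total.
Stratum 1 (< 40): n = 613; a·d/n = 126·297/613 = 61.0473; b·c/n = 72·118/613 = 13.8597
Stratum 2 (40–59): n = 463; a·d/n = 37·260/463 = 20.7775; b·c/n = 36·130/463 = 10.1080
Stratum 3 (≥ 60): n = 418; a·d/n = 296·41/418 = 29.0335; b·c/n = 54·27/418 = 3.4880
OR_MH = (61.0473 + 20.7775 + 29.0335) / (13.8597 + 10.1080 + 3.4880) = 110.8583 / 27.4557 = 4.03771

4.04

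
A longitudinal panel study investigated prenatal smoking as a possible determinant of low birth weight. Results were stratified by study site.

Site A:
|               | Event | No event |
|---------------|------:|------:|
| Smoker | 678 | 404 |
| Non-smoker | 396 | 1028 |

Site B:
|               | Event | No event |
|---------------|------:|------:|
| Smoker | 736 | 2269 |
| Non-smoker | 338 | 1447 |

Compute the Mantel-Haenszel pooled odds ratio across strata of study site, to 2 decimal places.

OR_MH = Σ(aᵢdᵢ/nᵢ) / Σ(bᵢcᵢ/nᵢ), where nᵢ is the stratum total.
Stratum 1 (Site A): n = 2506; a·d/n = 678·1028/2506 = 278.1261; b·c/n = 404·396/2506 = 63.8404
Stratum 2 (Site B): n = 4790; a·d/n = 736·1447/4790 = 222.3365; b·c/n = 2269·338/4790 = 160.1090
OR_MH = (278.1261 + 222.3365) / (63.8404 + 160.1090) = 500.4626 / 223.9494 = 2.23471

2.23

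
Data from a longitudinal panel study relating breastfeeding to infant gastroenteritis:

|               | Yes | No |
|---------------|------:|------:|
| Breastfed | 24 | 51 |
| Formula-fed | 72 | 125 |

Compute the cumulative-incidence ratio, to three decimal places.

Cells: a = 24, b = 51, c = 72, d = 125.
Risk in exposed = 24/75 = 0.32000; risk in unexposed = 72/197 = 0.36548.
RR = 0.32000 / 0.36548 = 0.87556
The risk is 12% lower among the exposed than among the unexposed.

0.876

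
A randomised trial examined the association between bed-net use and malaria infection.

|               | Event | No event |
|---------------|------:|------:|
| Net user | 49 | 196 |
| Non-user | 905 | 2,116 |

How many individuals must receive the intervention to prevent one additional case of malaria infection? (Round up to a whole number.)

Risk in treated group = 49/245 = 0.20000; risk in control = 905/3021 = 0.29957.
Absolute risk reduction = 0.29957 − 0.20000 = 0.09957
NNT = 1 / ARR = 1 / 0.09957 = 10.043 → round up → 11

11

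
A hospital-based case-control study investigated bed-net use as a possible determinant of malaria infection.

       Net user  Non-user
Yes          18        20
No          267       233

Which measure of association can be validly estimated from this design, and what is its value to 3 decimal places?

0.785

Reading the table with exposure as columns: a = 18 (Net user, case), b = 267 (Net user, non-case), c = 20 (Non-user, case), d = 233.
This is a hospital-based case-control study: participants were sampled on outcome status, so risks in the source population cannot be estimated directly — relative risk is not valid here. The odds ratio is the appropriate measure.
OR = (a·d)/(b·c) = (18 × 233) / (267 × 20) = 4194 / 5340 = 0.78539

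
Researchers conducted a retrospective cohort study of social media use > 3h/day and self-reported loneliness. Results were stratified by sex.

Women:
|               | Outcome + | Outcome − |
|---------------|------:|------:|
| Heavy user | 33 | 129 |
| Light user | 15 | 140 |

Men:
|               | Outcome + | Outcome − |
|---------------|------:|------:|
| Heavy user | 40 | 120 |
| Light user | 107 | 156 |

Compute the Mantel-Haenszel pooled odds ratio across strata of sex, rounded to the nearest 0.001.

OR_MH = Σ(aᵢdᵢ/nᵢ) / Σ(bᵢcᵢ/nᵢ), where nᵢ is the stratum total.
Stratum 1 (Women): n = 317; a·d/n = 33·140/317 = 14.5741; b·c/n = 129·15/317 = 6.1041
Stratum 2 (Men): n = 423; a·d/n = 40·156/423 = 14.7518; b·c/n = 120·107/423 = 30.3546
OR_MH = (14.5741 + 14.7518) / (6.1041 + 30.3546) = 29.3259 / 36.4587 = 0.80436

0.804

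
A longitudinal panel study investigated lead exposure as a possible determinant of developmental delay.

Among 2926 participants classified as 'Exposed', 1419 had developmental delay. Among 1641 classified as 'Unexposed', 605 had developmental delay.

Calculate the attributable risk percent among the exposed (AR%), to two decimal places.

From the description: a = 1419, b = 1507, c = 605, d = 1036.
Risk in exposed = 1419/2926 = 0.48496; risk in unexposed = 605/1641 = 0.36868.
RR = 0.48496/0.36868 = 1.31541
AR% = (RR − 1)/RR × 100 = (1.31541 − 1)/1.31541 × 100 = 23.9781%

23.98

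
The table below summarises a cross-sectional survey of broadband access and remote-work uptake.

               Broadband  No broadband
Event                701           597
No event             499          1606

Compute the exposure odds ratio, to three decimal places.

3.779

Reading the table with exposure as columns: a = 701 (Broadband, case), b = 499 (Broadband, non-case), c = 597 (No broadband, case), d = 1606.
OR = (a·d)/(b·c) = (701 × 1606) / (499 × 597) = 1125806 / 297903 = 3.77910
The odds of remote-work uptake are about 3.78 times as high in the broadband group.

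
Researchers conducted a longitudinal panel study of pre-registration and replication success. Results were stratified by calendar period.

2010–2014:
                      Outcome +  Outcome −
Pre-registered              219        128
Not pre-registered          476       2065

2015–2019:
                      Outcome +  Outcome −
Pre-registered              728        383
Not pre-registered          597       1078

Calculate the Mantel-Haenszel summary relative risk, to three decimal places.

RR_MH = Σ(aᵢ·n₀ᵢ/nᵢ) / Σ(cᵢ·n₁ᵢ/nᵢ), with n₁ᵢ = aᵢ+bᵢ (exposed), n₀ᵢ = cᵢ+dᵢ (unexposed), nᵢ = n₁ᵢ+n₀ᵢ.
Stratum 1 (2010–2014): n₁ = 347, n₀ = 2541, n = 2888; a·n₀/n = 219·2541/2888 = 192.6866; c·n₁/n = 476·347/2888 = 57.1925
Stratum 2 (2015–2019): n₁ = 1111, n₀ = 1675, n = 2786; a·n₀/n = 728·1675/2786 = 437.6884; c·n₁/n = 597·1111/2786 = 238.0714
RR_MH = (192.6866 + 437.6884) / (57.1925 + 238.0714) = 630.3751 / 295.2639 = 2.13495

2.135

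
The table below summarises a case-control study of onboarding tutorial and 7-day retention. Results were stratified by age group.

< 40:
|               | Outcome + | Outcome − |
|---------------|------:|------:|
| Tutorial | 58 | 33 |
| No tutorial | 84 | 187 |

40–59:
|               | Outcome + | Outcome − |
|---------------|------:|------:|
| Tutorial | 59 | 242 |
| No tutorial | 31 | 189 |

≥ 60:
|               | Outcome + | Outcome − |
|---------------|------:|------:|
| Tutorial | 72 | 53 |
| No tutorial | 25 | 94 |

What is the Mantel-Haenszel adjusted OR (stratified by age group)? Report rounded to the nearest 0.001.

OR_MH = Σ(aᵢdᵢ/nᵢ) / Σ(bᵢcᵢ/nᵢ), where nᵢ is the stratum total.
Stratum 1 (< 40): n = 362; a·d/n = 58·187/362 = 29.9613; b·c/n = 33·84/362 = 7.6575
Stratum 2 (40–59): n = 521; a·d/n = 59·189/521 = 21.4031; b·c/n = 242·31/521 = 14.3992
Stratum 3 (≥ 60): n = 244; a·d/n = 72·94/244 = 27.7377; b·c/n = 53·25/244 = 5.4303
OR_MH = (29.9613 + 21.4031 + 27.7377) / (7.6575 + 14.3992 + 5.4303) = 79.1021 / 27.4870 = 2.87780

2.878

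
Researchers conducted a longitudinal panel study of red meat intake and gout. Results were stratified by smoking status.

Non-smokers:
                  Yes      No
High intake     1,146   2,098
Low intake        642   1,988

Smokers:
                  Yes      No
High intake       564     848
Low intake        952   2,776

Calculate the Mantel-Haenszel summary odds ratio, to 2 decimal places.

1.79

OR_MH = Σ(aᵢdᵢ/nᵢ) / Σ(bᵢcᵢ/nᵢ), where nᵢ is the stratum total.
Stratum 1 (Non-smokers): n = 5874; a·d/n = 1146·1988/5874 = 387.8529; b·c/n = 2098·642/5874 = 229.3013
Stratum 2 (Smokers): n = 5140; a·d/n = 564·2776/5140 = 304.6039; b·c/n = 848·952/5140 = 157.0615
OR_MH = (387.8529 + 304.6039) / (229.3013 + 157.0615) = 692.4568 / 386.3628 = 1.79224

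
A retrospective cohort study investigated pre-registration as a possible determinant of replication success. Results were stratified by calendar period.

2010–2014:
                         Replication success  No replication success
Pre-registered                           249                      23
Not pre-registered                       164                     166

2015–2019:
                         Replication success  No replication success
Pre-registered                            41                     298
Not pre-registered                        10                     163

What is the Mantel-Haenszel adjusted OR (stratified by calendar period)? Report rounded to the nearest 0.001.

6.761

OR_MH = Σ(aᵢdᵢ/nᵢ) / Σ(bᵢcᵢ/nᵢ), where nᵢ is the stratum total.
Stratum 1 (2010–2014): n = 602; a·d/n = 249·166/602 = 68.6611; b·c/n = 23·164/602 = 6.2658
Stratum 2 (2015–2019): n = 512; a·d/n = 41·163/512 = 13.0527; b·c/n = 298·10/512 = 5.8203
OR_MH = (68.6611 + 13.0527) / (6.2658 + 5.8203) = 81.7139 / 12.0861 = 6.76098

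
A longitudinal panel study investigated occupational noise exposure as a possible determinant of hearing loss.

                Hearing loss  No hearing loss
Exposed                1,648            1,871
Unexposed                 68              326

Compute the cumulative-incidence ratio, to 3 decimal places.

Cells: a = 1648, b = 1871, c = 68, d = 326.
Risk in exposed = 1648/3519 = 0.46831; risk in unexposed = 68/394 = 0.17259.
RR = 0.46831 / 0.17259 = 2.71347
The risk among the exposed is 2.71 times that among the unexposed.

2.713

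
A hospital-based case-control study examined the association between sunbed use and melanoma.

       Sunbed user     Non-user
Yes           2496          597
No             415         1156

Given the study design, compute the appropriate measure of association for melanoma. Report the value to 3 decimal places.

Reading the table with exposure as columns: a = 2496 (Sunbed user, case), b = 415 (Sunbed user, non-case), c = 597 (Non-user, case), d = 1156.
This is a hospital-based case-control study: participants were sampled on outcome status, so risks in the source population cannot be estimated directly — relative risk is not valid here. The odds ratio is the appropriate measure.
OR = (a·d)/(b·c) = (2496 × 1156) / (415 × 597) = 2885376 / 247755 = 11.64609

11.646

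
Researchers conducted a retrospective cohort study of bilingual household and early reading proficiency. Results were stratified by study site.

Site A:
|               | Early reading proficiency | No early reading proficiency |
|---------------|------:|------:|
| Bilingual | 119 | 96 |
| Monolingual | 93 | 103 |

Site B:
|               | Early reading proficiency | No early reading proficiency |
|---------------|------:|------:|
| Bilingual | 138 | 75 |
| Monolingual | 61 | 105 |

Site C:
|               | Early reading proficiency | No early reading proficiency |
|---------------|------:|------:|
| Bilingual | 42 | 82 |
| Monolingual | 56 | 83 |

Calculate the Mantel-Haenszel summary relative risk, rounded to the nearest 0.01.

RR_MH = Σ(aᵢ·n₀ᵢ/nᵢ) / Σ(cᵢ·n₁ᵢ/nᵢ), with n₁ᵢ = aᵢ+bᵢ (exposed), n₀ᵢ = cᵢ+dᵢ (unexposed), nᵢ = n₁ᵢ+n₀ᵢ.
Stratum 1 (Site A): n₁ = 215, n₀ = 196, n = 411; a·n₀/n = 119·196/411 = 56.7494; c·n₁/n = 93·215/411 = 48.6496
Stratum 2 (Site B): n₁ = 213, n₀ = 166, n = 379; a·n₀/n = 138·166/379 = 60.4433; c·n₁/n = 61·213/379 = 34.2823
Stratum 3 (Site C): n₁ = 124, n₀ = 139, n = 263; a·n₀/n = 42·139/263 = 22.1977; c·n₁/n = 56·124/263 = 26.4030
RR_MH = (56.7494 + 60.4433 + 22.1977) / (48.6496 + 34.2823 + 26.4030) = 139.3904 / 109.3350 = 1.27489

1.27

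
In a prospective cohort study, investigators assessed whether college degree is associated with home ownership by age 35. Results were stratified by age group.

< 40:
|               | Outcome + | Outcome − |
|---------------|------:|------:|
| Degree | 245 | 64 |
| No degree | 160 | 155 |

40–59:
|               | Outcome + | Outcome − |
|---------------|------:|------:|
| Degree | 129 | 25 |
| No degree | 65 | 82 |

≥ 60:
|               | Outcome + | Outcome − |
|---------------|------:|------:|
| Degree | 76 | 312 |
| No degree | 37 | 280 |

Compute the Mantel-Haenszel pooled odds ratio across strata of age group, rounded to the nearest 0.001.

OR_MH = Σ(aᵢdᵢ/nᵢ) / Σ(bᵢcᵢ/nᵢ), where nᵢ is the stratum total.
Stratum 1 (< 40): n = 624; a·d/n = 245·155/624 = 60.8574; b·c/n = 64·160/624 = 16.4103
Stratum 2 (40–59): n = 301; a·d/n = 129·82/301 = 35.1429; b·c/n = 25·65/301 = 5.3987
Stratum 3 (≥ 60): n = 705; a·d/n = 76·280/705 = 30.1844; b·c/n = 312·37/705 = 16.3745
OR_MH = (60.8574 + 35.1429 + 30.1844) / (16.4103 + 5.3987 + 16.3745) = 126.1846 / 38.1834 = 3.30470

3.305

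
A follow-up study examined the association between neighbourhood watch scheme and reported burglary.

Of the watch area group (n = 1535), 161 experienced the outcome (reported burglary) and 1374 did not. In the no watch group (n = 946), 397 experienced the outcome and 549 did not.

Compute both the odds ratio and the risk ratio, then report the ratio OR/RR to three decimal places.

0.648

From the description: a = 161, b = 1374, c = 397, d = 549.
OR = (161·549)/(1374·397) = 88389/545478 = 0.16204
Risk in exposed = 161/1535 = 0.10489; risk in unexposed = 397/946 = 0.41966; RR = 0.24993
OR/RR = 0.16204 / 0.24993 = 0.64834
The outcome is not rare, so the OR lies further from 1 than the RR.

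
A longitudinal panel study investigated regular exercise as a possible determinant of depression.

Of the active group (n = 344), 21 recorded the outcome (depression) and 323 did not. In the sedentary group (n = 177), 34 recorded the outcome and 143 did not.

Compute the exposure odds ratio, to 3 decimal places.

0.273

From the description: a = 21, b = 323, c = 34, d = 143.
OR = (a·d)/(b·c) = (21 × 143) / (323 × 34) = 3003 / 10982 = 0.27345
Exposure is associated with lower odds of depression (OR = 0.27 < 1).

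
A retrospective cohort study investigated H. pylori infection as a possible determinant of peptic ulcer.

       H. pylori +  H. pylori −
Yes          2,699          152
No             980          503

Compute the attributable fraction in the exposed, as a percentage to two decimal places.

Reading the table with exposure as columns: a = 2699 (H. pylori +, case), b = 980 (H. pylori +, non-case), c = 152 (H. pylori −, case), d = 503.
Risk in exposed = 2699/3679 = 0.73362; risk in unexposed = 152/655 = 0.23206.
RR = 0.73362/0.23206 = 3.16134
AR% = (RR − 1)/RR × 100 = (3.16134 − 1)/3.16134 × 100 = 68.3678%

68.37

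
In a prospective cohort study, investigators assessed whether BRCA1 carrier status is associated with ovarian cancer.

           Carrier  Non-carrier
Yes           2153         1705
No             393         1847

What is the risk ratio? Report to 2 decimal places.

1.76

Reading the table with exposure as columns: a = 2153 (Carrier, case), b = 393 (Carrier, non-case), c = 1705 (Non-carrier, case), d = 1847.
Risk in exposed = 2153/2546 = 0.84564; risk in unexposed = 1705/3552 = 0.48001.
RR = 0.84564 / 0.48001 = 1.76171
The risk among the exposed is 1.76 times that among the unexposed.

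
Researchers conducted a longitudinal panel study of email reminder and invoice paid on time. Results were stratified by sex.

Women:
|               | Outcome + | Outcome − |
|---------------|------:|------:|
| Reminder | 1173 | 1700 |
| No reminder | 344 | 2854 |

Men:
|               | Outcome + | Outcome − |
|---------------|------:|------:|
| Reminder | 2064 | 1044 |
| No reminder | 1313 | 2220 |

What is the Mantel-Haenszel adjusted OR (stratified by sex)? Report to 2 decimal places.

OR_MH = Σ(aᵢdᵢ/nᵢ) / Σ(bᵢcᵢ/nᵢ), where nᵢ is the stratum total.
Stratum 1 (Women): n = 6071; a·d/n = 1173·2854/6071 = 551.4317; b·c/n = 1700·344/6071 = 96.3268
Stratum 2 (Men): n = 6641; a·d/n = 2064·2220/6641 = 689.9684; b·c/n = 1044·1313/6641 = 206.4105
OR_MH = (551.4317 + 689.9684) / (96.3268 + 206.4105) = 1241.4001 / 302.7373 = 4.10059

4.10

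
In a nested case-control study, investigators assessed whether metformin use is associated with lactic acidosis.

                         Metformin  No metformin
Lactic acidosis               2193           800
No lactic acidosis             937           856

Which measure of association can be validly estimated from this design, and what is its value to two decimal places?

2.50

Reading the table with exposure as columns: a = 2193 (Metformin, case), b = 937 (Metformin, non-case), c = 800 (No metformin, case), d = 856.
This is a nested case-control study: participants were sampled on outcome status, so risks in the source population cannot be estimated directly — relative risk is not valid here. The odds ratio is the appropriate measure.
OR = (a·d)/(b·c) = (2193 × 856) / (937 × 800) = 1877208 / 749600 = 2.50428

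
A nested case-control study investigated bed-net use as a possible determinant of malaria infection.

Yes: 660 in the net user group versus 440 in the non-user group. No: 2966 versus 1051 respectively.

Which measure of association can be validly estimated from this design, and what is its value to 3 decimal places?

0.532

From the description: a = 660, b = 2966, c = 440, d = 1051.
This is a nested case-control study: participants were sampled on outcome status, so risks in the source population cannot be estimated directly — relative risk is not valid here. The odds ratio is the appropriate measure.
OR = (a·d)/(b·c) = (660 × 1051) / (2966 × 440) = 693660 / 1305040 = 0.53152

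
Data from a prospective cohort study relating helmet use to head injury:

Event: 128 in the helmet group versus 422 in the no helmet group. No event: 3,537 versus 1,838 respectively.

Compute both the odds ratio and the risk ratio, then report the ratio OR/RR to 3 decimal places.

From the description: a = 128, b = 3537, c = 422, d = 1838.
OR = (128·1838)/(3537·422) = 235264/1492614 = 0.15762
Risk in exposed = 128/3665 = 0.03492; risk in unexposed = 422/2260 = 0.18673; RR = 0.18704
OR/RR = 0.15762 / 0.18704 = 0.84271
The outcome is not rare, so the OR lies further from 1 than the RR.

0.843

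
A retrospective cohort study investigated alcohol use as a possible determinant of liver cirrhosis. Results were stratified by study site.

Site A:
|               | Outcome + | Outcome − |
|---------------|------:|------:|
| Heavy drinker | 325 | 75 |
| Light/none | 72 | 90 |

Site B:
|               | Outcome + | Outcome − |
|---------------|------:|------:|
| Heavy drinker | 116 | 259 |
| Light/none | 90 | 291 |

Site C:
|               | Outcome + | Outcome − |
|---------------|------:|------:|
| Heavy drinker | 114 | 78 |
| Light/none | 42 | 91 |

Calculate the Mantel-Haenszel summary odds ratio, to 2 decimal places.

2.55

OR_MH = Σ(aᵢdᵢ/nᵢ) / Σ(bᵢcᵢ/nᵢ), where nᵢ is the stratum total.
Stratum 1 (Site A): n = 562; a·d/n = 325·90/562 = 52.0463; b·c/n = 75·72/562 = 9.6085
Stratum 2 (Site B): n = 756; a·d/n = 116·291/756 = 44.6508; b·c/n = 259·90/756 = 30.8333
Stratum 3 (Site C): n = 325; a·d/n = 114·91/325 = 31.9200; b·c/n = 78·42/325 = 10.0800
OR_MH = (52.0463 + 44.6508 + 31.9200) / (9.6085 + 30.8333 + 10.0800) = 128.6171 / 50.5219 = 2.54577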